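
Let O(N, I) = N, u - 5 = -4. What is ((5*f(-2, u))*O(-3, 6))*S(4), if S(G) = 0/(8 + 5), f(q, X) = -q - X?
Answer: 0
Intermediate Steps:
u = 1 (u = 5 - 4 = 1)
f(q, X) = -X - q
S(G) = 0 (S(G) = 0/13 = (1/13)*0 = 0)
((5*f(-2, u))*O(-3, 6))*S(4) = ((5*(-1*1 - 1*(-2)))*(-3))*0 = ((5*(-1 + 2))*(-3))*0 = ((5*1)*(-3))*0 = (5*(-3))*0 = -15*0 = 0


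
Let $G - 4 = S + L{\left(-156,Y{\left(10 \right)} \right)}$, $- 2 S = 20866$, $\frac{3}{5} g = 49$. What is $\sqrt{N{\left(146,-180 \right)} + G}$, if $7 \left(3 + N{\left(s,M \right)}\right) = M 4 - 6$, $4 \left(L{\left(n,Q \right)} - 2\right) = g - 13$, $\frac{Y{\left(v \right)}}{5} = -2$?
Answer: $\frac{i \sqrt{18551190}}{42} \approx 102.55 i$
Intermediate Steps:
$g = \frac{245}{3}$ ($g = \frac{5}{3} \cdot 49 = \frac{245}{3} \approx 81.667$)
$Y{\left(v \right)} = -10$ ($Y{\left(v \right)} = 5 \left(-2\right) = -10$)
$L{\left(n,Q \right)} = \frac{115}{6}$ ($L{\left(n,Q \right)} = 2 + \frac{\frac{245}{3} - 13}{4} = 2 + \frac{1}{4} \cdot \frac{206}{3} = 2 + \frac{103}{6} = \frac{115}{6}$)
$S = -10433$ ($S = \left(- \frac{1}{2}\right) 20866 = -10433$)
$N{\left(s,M \right)} = - \frac{27}{7} + \frac{4 M}{7}$ ($N{\left(s,M \right)} = -3 + \frac{M 4 - 6}{7} = -3 + \frac{4 M - 6}{7} = -3 + \frac{-6 + 4 M}{7} = -3 + \left(- \frac{6}{7} + \frac{4 M}{7}\right) = - \frac{27}{7} + \frac{4 M}{7}$)
$G = - \frac{62459}{6}$ ($G = 4 + \left(-10433 + \frac{115}{6}\right) = 4 - \frac{62483}{6} = - \frac{62459}{6} \approx -10410.0$)
$\sqrt{N{\left(146,-180 \right)} + G} = \sqrt{\left(- \frac{27}{7} + \frac{4}{7} \left(-180\right)\right) - \frac{62459}{6}} = \sqrt{\left(- \frac{27}{7} - \frac{720}{7}\right) - \frac{62459}{6}} = \sqrt{- \frac{747}{7} - \frac{62459}{6}} = \sqrt{- \frac{441695}{42}} = \frac{i \sqrt{18551190}}{42}$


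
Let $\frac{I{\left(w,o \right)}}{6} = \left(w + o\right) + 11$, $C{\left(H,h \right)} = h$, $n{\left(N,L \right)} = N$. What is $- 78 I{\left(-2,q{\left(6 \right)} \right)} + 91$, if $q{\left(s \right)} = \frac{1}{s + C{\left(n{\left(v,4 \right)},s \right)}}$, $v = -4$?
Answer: $-4160$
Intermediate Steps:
$q{\left(s \right)} = \frac{1}{2 s}$ ($q{\left(s \right)} = \frac{1}{s + s} = \frac{1}{2 s}$)
$I{\left(w,o \right)} = 66 + 6 o + 6 w$ ($I{\left(w,o \right)} = 6 \left(\left(w + o\right) + 11\right) = 6 \left(\left(o + w\right) + 11\right) = 6 \left(11 + o + w\right) = 66 + 6 o + 6 w$)
$- 78 I{\left(-2,q{\left(6 \right)} \right)} + 91 = - 78 \left(66 + 6 \frac{1}{2 \cdot 6} + 6 \left(-2\right)\right) + 91 = - 78 \left(66 + 6 \cdot \frac{1}{2} \cdot \frac{1}{6} - 12\right) + 91 = - 78 \left(66 + 6 \cdot \frac{1}{12} - 12\right) + 91 = - 78 \left(66 + \frac{1}{2} - 12\right) + 91 = \left(-78\right) \frac{109}{2} + 91 = -4251 + 91 = -4160$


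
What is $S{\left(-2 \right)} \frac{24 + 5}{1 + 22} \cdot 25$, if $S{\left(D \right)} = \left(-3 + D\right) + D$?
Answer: $- \frac{5075}{23} \approx -220.65$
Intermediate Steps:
$S{\left(D \right)} = -3 + 2 D$
$S{\left(-2 \right)} \frac{24 + 5}{1 + 22} \cdot 25 = \left(-3 + 2 \left(-2\right)\right) \frac{24 + 5}{1 + 22} \cdot 25 = \left(-3 - 4\right) \frac{29}{23} \cdot 25 = - 7 \cdot 29 \cdot \frac{1}{23} \cdot 25 = \left(-7\right) \frac{29}{23} \cdot 25 = \left(- \frac{203}{23}\right) 25 = - \frac{5075}{23}$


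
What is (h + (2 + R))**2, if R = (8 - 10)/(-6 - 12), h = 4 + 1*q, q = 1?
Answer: 4096/81 ≈ 50.568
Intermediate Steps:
h = 5 (h = 4 + 1*1 = 4 + 1 = 5)
R = 1/9 (R = -2/(-18) = -2*(-1/18) = 1/9 ≈ 0.11111)
(h + (2 + R))**2 = (5 + (2 + 1/9))**2 = (5 + 19/9)**2 = (64/9)**2 = 4096/81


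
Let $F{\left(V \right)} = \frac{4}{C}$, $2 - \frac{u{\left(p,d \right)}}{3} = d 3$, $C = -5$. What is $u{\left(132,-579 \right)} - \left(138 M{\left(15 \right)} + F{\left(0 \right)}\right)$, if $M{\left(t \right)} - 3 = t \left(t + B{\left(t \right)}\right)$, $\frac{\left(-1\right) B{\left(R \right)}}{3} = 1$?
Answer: $- \frac{100181}{5} \approx -20036.0$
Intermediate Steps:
$B{\left(R \right)} = -3$ ($B{\left(R \right)} = \left(-3\right) 1 = -3$)
$u{\left(p,d \right)} = 6 - 9 d$ ($u{\left(p,d \right)} = 6 - 3 d 3 = 6 - 3 \cdot 3 d = 6 - 9 d$)
$F{\left(V \right)} = - \frac{4}{5}$ ($F{\left(V \right)} = \frac{4}{-5} = 4 \left(- \frac{1}{5}\right) = - \frac{4}{5}$)
$M{\left(t \right)} = 3 + t \left(-3 + t\right)$ ($M{\left(t \right)} = 3 + t \left(t - 3\right) = 3 + t \left(-3 + t\right)$)
$u{\left(132,-579 \right)} - \left(138 M{\left(15 \right)} + F{\left(0 \right)}\right) = \left(6 - -5211\right) - \left(138 \left(3 + 15^{2} - 45\right) - \frac{4}{5}\right) = \left(6 + 5211\right) - \left(138 \left(3 + 225 - 45\right) - \frac{4}{5}\right) = 5217 - \left(138 \cdot 183 - \frac{4}{5}\right) = 5217 - \left(25254 - \frac{4}{5}\right) = 5217 - \frac{126266}{5} = - \frac{100181}{5}$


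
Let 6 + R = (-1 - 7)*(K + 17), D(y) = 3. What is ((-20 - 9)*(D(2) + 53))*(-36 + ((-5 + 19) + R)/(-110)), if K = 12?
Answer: 3033632/55 ≈ 55157.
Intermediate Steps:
R = -238 (R = -6 + (-1 - 7)*(12 + 17) = -6 - 8*29 = -6 - 232 = -238)
((-20 - 9)*(D(2) + 53))*(-36 + ((-5 + 19) + R)/(-110)) = ((-20 - 9)*(3 + 53))*(-36 + ((-5 + 19) - 238)/(-110)) = (-29*56)*(-36 + (14 - 238)*(-1/110)) = -1624*(-36 - 224*(-1/110)) = -1624*(-36 + 112/55) = -1624*(-1868/55) = 3033632/55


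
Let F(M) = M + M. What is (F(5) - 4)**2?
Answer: 36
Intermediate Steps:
F(M) = 2*M
(F(5) - 4)**2 = (2*5 - 4)**2 = (10 - 4)**2 = 6**2 = 36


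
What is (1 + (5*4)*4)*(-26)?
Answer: -2106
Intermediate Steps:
(1 + (5*4)*4)*(-26) = (1 + 20*4)*(-26) = (1 + 80)*(-26) = 81*(-26) = -2106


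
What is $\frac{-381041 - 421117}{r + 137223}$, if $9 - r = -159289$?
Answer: $- \frac{802158}{296521} \approx -2.7052$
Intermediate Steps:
$r = 159298$ ($r = 9 - -159289 = 9 + 159289 = 159298$)
$\frac{-381041 - 421117}{r + 137223} = \frac{-381041 - 421117}{159298 + 137223} = - \frac{802158}{296521}$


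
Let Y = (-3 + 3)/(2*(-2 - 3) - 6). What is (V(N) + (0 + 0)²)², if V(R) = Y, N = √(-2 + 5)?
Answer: 0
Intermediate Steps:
Y = 0 (Y = 0/(2*(-5) - 6) = 0/(-10 - 6) = 0/(-16) = 0*(-1/16) = 0)
N = √3 ≈ 1.7320
V(R) = 0
(V(N) + (0 + 0)²)² = (0 + (0 + 0)²)² = (0 + 0²)² = (0 + 0)² = 0² = 0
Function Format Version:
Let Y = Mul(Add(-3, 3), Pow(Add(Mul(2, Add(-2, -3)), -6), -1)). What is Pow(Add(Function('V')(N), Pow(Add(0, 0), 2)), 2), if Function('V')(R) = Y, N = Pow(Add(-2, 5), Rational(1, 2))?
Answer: 0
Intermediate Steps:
Y = 0 (Y = Mul(0, Pow(Add(Mul(2, -5), -6), -1)) = Mul(0, Pow(Add(-10, -6), -1)) = Mul(0, Pow(-16, -1)) = Mul(0, Rational(-1, 16)) = 0)
N = Pow(3, Rational(1, 2)) ≈ 1.7320
Function('V')(R) = 0
Pow(Add(Function('V')(N), Pow(Add(0, 0), 2)), 2) = Pow(Add(0, Pow(Add(0, 0), 2)), 2) = Pow(Add(0, Pow(0, 2)), 2) = Pow(Add(0, 0), 2) = Pow(0, 2) = 0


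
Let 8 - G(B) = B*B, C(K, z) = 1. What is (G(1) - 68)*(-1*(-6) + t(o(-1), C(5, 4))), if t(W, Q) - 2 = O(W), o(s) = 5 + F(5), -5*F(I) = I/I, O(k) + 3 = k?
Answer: -2989/5 ≈ -597.80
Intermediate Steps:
O(k) = -3 + k
F(I) = -⅕ (F(I) = -I/(5*I) = -⅕*1 = -⅕)
G(B) = 8 - B² (G(B) = 8 - B*B = 8 - B²)
o(s) = 24/5 (o(s) = 5 - ⅕ = 24/5)
t(W, Q) = -1 + W (t(W, Q) = 2 + (-3 + W) = -1 + W)
(G(1) - 68)*(-1*(-6) + t(o(-1), C(5, 4))) = ((8 - 1*1²) - 68)*(-1*(-6) + (-1 + 24/5)) = ((8 - 1*1) - 68)*(6 + 19/5) = ((8 - 1) - 68)*(49/5) = (7 - 68)*(49/5) = -61*49/5 = -2989/5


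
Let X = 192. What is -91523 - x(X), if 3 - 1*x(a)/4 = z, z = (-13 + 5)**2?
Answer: -91279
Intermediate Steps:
z = 64 (z = (-8)**2 = 64)
x(a) = -244 (x(a) = 12 - 4*64 = 12 - 256 = -244)
-91523 - x(X) = -91523 - 1*(-244) = -91523 + 244 = -91279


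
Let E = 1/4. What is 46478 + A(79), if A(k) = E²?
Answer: 743649/16 ≈ 46478.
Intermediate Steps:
E = ¼ ≈ 0.25000
A(k) = 1/16 (A(k) = (¼)² = 1/16)
46478 + A(79) = 46478 + 1/16 = 743649/16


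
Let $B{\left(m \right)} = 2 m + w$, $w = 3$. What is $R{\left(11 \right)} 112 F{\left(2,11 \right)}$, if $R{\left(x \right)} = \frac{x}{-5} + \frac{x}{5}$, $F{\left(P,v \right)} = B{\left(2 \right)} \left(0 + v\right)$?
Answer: $0$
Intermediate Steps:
$B{\left(m \right)} = 3 + 2 m$ ($B{\left(m \right)} = 2 m + 3 = 3 + 2 m$)
$F{\left(P,v \right)} = 7 v$ ($F{\left(P,v \right)} = \left(3 + 2 \cdot 2\right) \left(0 + v\right) = \left(3 + 4\right) v = 7 v$)
$R{\left(x \right)} = 0$ ($R{\left(x \right)} = x \left(- \frac{1}{5}\right) + x \frac{1}{5} = - \frac{x}{5} + \frac{x}{5} = 0$)
$R{\left(11 \right)} 112 F{\left(2,11 \right)} = 0 \cdot 112 \cdot 7 \cdot 11 = 0 \cdot 77 = 0$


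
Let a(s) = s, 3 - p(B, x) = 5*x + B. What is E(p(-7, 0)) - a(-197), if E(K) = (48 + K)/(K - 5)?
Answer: 1043/5 ≈ 208.60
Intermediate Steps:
p(B, x) = 3 - B - 5*x (p(B, x) = 3 - (5*x + B) = 3 - (B + 5*x) = 3 + (-B - 5*x) = 3 - B - 5*x)
E(K) = (48 + K)/(-5 + K)
E(p(-7, 0)) - a(-197) = (48 + (3 - 1*(-7) - 5*0))/(-5 + (3 - 1*(-7) - 5*0)) - 1*(-197) = (48 + (3 + 7 + 0))/(-5 + (3 + 7 + 0)) + 197 = (48 + 10)/(-5 + 10) + 197 = 58/5 + 197 = 1043/5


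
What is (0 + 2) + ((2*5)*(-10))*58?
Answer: -5798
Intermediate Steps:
(0 + 2) + ((2*5)*(-10))*58 = 2 + (10*(-10))*58 = 2 - 100*58 = 2 - 5800 = -5798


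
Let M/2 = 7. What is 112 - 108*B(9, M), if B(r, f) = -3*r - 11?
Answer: 4216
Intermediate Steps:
M = 14 (M = 2*7 = 14)
B(r, f) = -11 - 3*r
112 - 108*B(9, M) = 112 - 108*(-11 - 3*9) = 112 - 108*(-11 - 27) = 112 - 108*(-38) = 112 + 4104 = 4216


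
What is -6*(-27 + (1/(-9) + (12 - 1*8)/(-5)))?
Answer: 2512/15 ≈ 167.47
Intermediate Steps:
-6*(-27 + (1/(-9) + (12 - 1*8)/(-5))) = -6*(-27 + (1*(-⅑) + (12 - 8)*(-⅕))) = -6*(-27 + (-⅑ + 4*(-⅕))) = -6*(-27 + (-⅑ - ⅘)) = -6*(-27 - 41/45) = -6*(-1256/45) = 2512/15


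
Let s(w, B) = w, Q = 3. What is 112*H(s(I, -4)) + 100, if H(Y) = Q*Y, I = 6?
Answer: 2116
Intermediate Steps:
H(Y) = 3*Y
112*H(s(I, -4)) + 100 = 112*(3*6) + 100 = 112*18 + 100 = 2016 + 100 = 2116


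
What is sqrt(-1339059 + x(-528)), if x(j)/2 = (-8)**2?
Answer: I*sqrt(1338931) ≈ 1157.1*I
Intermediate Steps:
x(j) = 128 (x(j) = 2*(-8)**2 = 2*64 = 128)
sqrt(-1339059 + x(-528)) = sqrt(-1339059 + 128) = sqrt(-1338931) = I*sqrt(1338931)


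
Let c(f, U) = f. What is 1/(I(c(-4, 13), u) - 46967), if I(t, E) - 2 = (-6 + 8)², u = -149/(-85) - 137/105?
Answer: -1/46961 ≈ -2.1294e-5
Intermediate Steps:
u = 160/357 (u = -149*(-1/85) - 137*1/105 = 149/85 - 137/105 = 160/357 ≈ 0.44818)
I(t, E) = 6 (I(t, E) = 2 + (-6 + 8)² = 2 + 2² = 2 + 4 = 6)
1/(I(c(-4, 13), u) - 46967) = 1/(6 - 46967) = 1/(-46961) = -1/46961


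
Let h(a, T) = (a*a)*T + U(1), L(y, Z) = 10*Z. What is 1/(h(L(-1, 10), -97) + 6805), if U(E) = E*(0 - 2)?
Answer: -1/963197 ≈ -1.0382e-6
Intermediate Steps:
U(E) = -2*E (U(E) = E*(-2) = -2*E)
h(a, T) = -2 + T*a² (h(a, T) = (a*a)*T - 2*1 = a²*T - 2 = T*a² - 2 = -2 + T*a²)
1/(h(L(-1, 10), -97) + 6805) = 1/((-2 - 97*(10*10)²) + 6805) = 1/((-2 - 97*100²) + 6805) = 1/((-2 - 97*10000) + 6805) = 1/((-2 - 970000) + 6805) = 1/(-970002 + 6805) = 1/(-963197) = -1/963197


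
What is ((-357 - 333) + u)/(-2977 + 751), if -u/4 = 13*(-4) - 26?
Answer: 9/53 ≈ 0.16981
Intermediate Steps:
u = 312 (u = -4*(13*(-4) - 26) = -4*(-52 - 26) = -4*(-78) = 312)
((-357 - 333) + u)/(-2977 + 751) = ((-357 - 333) + 312)/(-2977 + 751) = (-690 + 312)/(-2226) = -378*(-1/2226) = 9/53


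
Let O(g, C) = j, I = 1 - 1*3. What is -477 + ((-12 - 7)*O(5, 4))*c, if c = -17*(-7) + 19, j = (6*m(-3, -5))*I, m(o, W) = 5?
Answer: 156843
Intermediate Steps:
I = -2 (I = 1 - 3 = -2)
j = -60 (j = (6*5)*(-2) = 30*(-2) = -60)
c = 138 (c = 119 + 19 = 138)
O(g, C) = -60
-477 + ((-12 - 7)*O(5, 4))*c = -477 + ((-12 - 7)*(-60))*138 = -477 - 19*(-60)*138 = -477 + 1140*138 = -477 + 157320 = 156843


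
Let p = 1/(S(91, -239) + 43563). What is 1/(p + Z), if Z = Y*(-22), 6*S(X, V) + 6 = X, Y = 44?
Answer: -261463/253096178 ≈ -0.0010331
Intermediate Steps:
S(X, V) = -1 + X/6
p = 6/261463 (p = 1/((-1 + (⅙)*91) + 43563) = 1/((-1 + 91/6) + 43563) = 1/(85/6 + 43563) = 1/(261463/6) = 6/261463 ≈ 2.2948e-5)
Z = -968 (Z = 44*(-22) = -968)
1/(p + Z) = 1/(6/261463 - 968) = 1/(-253096178/261463) = -261463/253096178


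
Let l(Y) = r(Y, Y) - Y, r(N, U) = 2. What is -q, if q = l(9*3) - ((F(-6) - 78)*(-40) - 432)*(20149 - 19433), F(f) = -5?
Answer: 2067833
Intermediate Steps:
l(Y) = 2 - Y
q = -2067833 (q = (2 - 9*3) - ((-5 - 78)*(-40) - 432)*(20149 - 19433) = (2 - 1*27) - (-83*(-40) - 432)*716 = (2 - 27) - (3320 - 432)*716 = -25 - 2888*716 = -25 - 1*2067808 = -25 - 2067808 = -2067833)
-q = -1*(-2067833) = 2067833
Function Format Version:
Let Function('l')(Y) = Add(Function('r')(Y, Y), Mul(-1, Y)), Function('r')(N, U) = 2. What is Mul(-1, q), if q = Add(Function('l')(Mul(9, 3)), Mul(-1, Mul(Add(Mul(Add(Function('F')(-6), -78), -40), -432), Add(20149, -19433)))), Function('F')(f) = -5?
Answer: 2067833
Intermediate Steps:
Function('l')(Y) = Add(2, Mul(-1, Y))
q = -2067833 (q = Add(Add(2, Mul(-1, Mul(9, 3))), Mul(-1, Mul(Add(Mul(Add(-5, -78), -40), -432), Add(20149, -19433)))) = Add(Add(2, Mul(-1, 27)), Mul(-1, Mul(Add(Mul(-83, -40), -432), 716))) = Add(Add(2, -27), Mul(-1, Mul(Add(3320, -432), 716))) = Add(-25, Mul(-1, Mul(2888, 716))) = Add(-25, Mul(-1, 2067808)) = Add(-25, -2067808) = -2067833)
Mul(-1, q) = Mul(-1, -2067833) = 2067833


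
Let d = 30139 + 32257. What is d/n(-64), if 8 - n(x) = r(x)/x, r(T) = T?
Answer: 62396/7 ≈ 8913.7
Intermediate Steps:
d = 62396
n(x) = 7 (n(x) = 8 - x/x = 8 - 1*1 = 8 - 1 = 7)
d/n(-64) = 62396/7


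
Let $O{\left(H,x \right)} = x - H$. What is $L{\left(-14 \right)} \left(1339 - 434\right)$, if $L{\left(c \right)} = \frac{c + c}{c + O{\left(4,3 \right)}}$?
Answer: $\frac{5068}{3} \approx 1689.3$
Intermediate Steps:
$L{\left(c \right)} = \frac{2 c}{-1 + c}$ ($L{\left(c \right)} = \frac{c + c}{c + \left(3 - 4\right)} = \frac{2 c}{c + \left(3 - 4\right)} = \frac{2 c}{c - 1} = \frac{2 c}{-1 + c}$)
$L{\left(-14 \right)} \left(1339 - 434\right) = 2 \left(-14\right) \frac{1}{-1 - 14} \left(1339 - 434\right) = 2 \left(-14\right) \frac{1}{-15} \cdot 905 = 2 \left(-14\right) \left(- \frac{1}{15}\right) 905 = \frac{28}{15} \cdot 905 = \frac{5068}{3}$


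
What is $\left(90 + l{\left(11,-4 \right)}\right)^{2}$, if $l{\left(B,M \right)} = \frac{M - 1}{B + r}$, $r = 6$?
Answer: $\frac{2325625}{289} \approx 8047.1$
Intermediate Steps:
$l{\left(B,M \right)} = \frac{-1 + M}{6 + B}$ ($l{\left(B,M \right)} = \frac{M - 1}{B + 6} = \frac{M + \left(-4 + 3\right)}{6 + B} = \frac{M - 1}{6 + B} = \frac{-1 + M}{6 + B}$)
$\left(90 + l{\left(11,-4 \right)}\right)^{2} = \left(90 + \frac{-1 - 4}{6 + 11}\right)^{2} = \left(90 + \frac{1}{17} \left(-5\right)\right)^{2} = \left(90 - \frac{5}{17}\right)^{2} = \left(\frac{1525}{17}\right)^{2} = \frac{2325625}{289}$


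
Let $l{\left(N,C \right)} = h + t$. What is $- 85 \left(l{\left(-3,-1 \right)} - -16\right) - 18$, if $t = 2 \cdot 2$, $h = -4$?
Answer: $-1378$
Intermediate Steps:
$t = 4$
$l{\left(N,C \right)} = 0$ ($l{\left(N,C \right)} = -4 + 4 = 0$)
$- 85 \left(l{\left(-3,-1 \right)} - -16\right) - 18 = - 85 \left(0 - -16\right) - 18 = - 85 \left(0 + 16\right) - 18 = \left(-85\right) 16 - 18 = -1360 - 18 = -1378$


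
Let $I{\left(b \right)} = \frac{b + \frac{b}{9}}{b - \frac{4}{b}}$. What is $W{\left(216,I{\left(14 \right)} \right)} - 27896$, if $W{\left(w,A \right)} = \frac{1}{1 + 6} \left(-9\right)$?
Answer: $- \frac{195281}{7} \approx -27897.0$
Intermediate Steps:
$I{\left(b \right)} = \frac{10 b}{9 \left(b - \frac{4}{b}\right)}$ ($I{\left(b \right)} = \frac{b + b \frac{1}{9}}{b - \frac{4}{b}} = \frac{b + \frac{b}{9}}{b - \frac{4}{b}} = \frac{\frac{10}{9} b}{b - \frac{4}{b}} = \frac{10 b}{9 \left(b - \frac{4}{b}\right)}$)
$W{\left(w,A \right)} = - \frac{9}{7}$ ($W{\left(w,A \right)} = \frac{1}{7} \left(-9\right) = - \frac{9}{7}$)
$W{\left(216,I{\left(14 \right)} \right)} - 27896 = - \frac{9}{7} - 27896 = - \frac{195281}{7}$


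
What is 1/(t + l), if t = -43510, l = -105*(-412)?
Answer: -1/250 ≈ -0.0040000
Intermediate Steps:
l = 43260
1/(t + l) = 1/(-43510 + 43260) = 1/(-250) = -1/250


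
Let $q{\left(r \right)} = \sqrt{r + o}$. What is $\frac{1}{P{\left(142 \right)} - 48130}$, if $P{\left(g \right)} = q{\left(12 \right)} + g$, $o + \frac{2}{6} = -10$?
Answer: $- \frac{143964}{6908544427} - \frac{\sqrt{15}}{6908544427} \approx -2.0839 \cdot 10^{-5}$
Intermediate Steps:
$o = - \frac{31}{3}$ ($o = - \frac{1}{3} - 10 = - \frac{31}{3} \approx -10.333$)
$q{\left(r \right)} = \sqrt{- \frac{31}{3} + r}$ ($q{\left(r \right)} = \sqrt{r - \frac{31}{3}} = \sqrt{- \frac{31}{3} + r}$)
$P{\left(g \right)} = g + \frac{\sqrt{15}}{3}$ ($P{\left(g \right)} = \frac{\sqrt{-93 + 9 \cdot 12}}{3} + g = \frac{\sqrt{-93 + 108}}{3} + g = \frac{\sqrt{15}}{3} + g = g + \frac{\sqrt{15}}{3}$)
$\frac{1}{P{\left(142 \right)} - 48130} = \frac{1}{\left(142 + \frac{\sqrt{15}}{3}\right) - 48130} = \frac{1}{-47988 + \frac{\sqrt{15}}{3}}$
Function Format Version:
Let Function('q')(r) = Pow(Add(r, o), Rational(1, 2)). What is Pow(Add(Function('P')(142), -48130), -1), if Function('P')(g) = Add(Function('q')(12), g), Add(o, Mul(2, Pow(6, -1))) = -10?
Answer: Add(Rational(-143964, 6908544427), Mul(Rational(-1, 6908544427), Pow(15, Rational(1, 2)))) ≈ -2.0839e-5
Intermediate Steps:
o = Rational(-31, 3) (o = Add(Rational(-1, 3), -10) = Rational(-31, 3) ≈ -10.333)
Function('q')(r) = Pow(Add(Rational(-31, 3), r), Rational(1, 2)) (Function('q')(r) = Pow(Add(r, Rational(-31, 3)), Rational(1, 2)) = Pow(Add(Rational(-31, 3), r), Rational(1, 2)))
Function('P')(g) = Add(g, Mul(Rational(1, 3), Pow(15, Rational(1, 2)))) (Function('P')(g) = Add(Mul(Rational(1, 3), Pow(Add(-93, Mul(9, 12)), Rational(1, 2))), g) = Add(Mul(Rational(1, 3), Pow(Add(-93, 108), Rational(1, 2))), g) = Add(Mul(Rational(1, 3), Pow(15, Rational(1, 2))), g) = Add(g, Mul(Rational(1, 3), Pow(15, Rational(1, 2)))))
Pow(Add(Function('P')(142), -48130), -1) = Pow(Add(Add(142, Mul(Rational(1, 3), Pow(15, Rational(1, 2)))), -48130), -1) = Pow(Add(-47988, Mul(Rational(1, 3), Pow(15, Rational(1, 2)))), -1)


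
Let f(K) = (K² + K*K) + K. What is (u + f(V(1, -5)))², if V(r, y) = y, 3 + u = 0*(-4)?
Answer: 1764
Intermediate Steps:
u = -3 (u = -3 + 0*(-4) = -3 + 0 = -3)
f(K) = K + 2*K² (f(K) = (K² + K²) + K = 2*K² + K = K + 2*K²)
(u + f(V(1, -5)))² = (-3 - 5*(1 + 2*(-5)))² = (-3 - 5*(1 - 10))² = (-3 - 5*(-9))² = (-3 + 45)² = 42² = 1764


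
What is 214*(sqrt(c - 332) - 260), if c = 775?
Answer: -55640 + 214*sqrt(443) ≈ -51136.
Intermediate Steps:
214*(sqrt(c - 332) - 260) = 214*(sqrt(775 - 332) - 260) = 214*(sqrt(443) - 260) = 214*(-260 + sqrt(443)) = -55640 + 214*sqrt(443)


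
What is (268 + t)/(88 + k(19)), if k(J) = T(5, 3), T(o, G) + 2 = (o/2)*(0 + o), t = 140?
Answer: 816/197 ≈ 4.1421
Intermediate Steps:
T(o, G) = -2 + o²/2 (T(o, G) = -2 + (o/2)*(0 + o) = -2 + (o*(½))*o = -2 + (o/2)*o = -2 + o²/2)
k(J) = 21/2 (k(J) = -2 + (½)*5² = -2 + (½)*25 = -2 + 25/2 = 21/2)
(268 + t)/(88 + k(19)) = (268 + 140)/(88 + 21/2) = 408/(197/2) = 408*(2/197) = 816/197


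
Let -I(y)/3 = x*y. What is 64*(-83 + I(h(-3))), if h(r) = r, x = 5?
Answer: -2432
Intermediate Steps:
I(y) = -15*y
64*(-83 + I(h(-3))) = 64*(-83 - 15*(-3)) = 64*(-83 + 45) = 64*(-38) = -2432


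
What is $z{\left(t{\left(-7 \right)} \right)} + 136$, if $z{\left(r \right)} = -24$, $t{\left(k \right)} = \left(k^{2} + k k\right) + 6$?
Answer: $112$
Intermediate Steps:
$t{\left(k \right)} = 6 + 2 k^{2}$ ($t{\left(k \right)} = \left(k^{2} + k^{2}\right) + 6 = 2 k^{2} + 6 = 6 + 2 k^{2}$)
$z{\left(t{\left(-7 \right)} \right)} + 136 = -24 + 136 = 112$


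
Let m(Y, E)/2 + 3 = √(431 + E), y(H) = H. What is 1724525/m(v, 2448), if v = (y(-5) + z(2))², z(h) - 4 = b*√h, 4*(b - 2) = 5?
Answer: 1034715/1148 + 344905*√2879/1148 ≈ 17022.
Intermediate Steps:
b = 13/4 (b = 2 + (¼)*5 = 2 + 5/4 = 13/4 ≈ 3.2500)
z(h) = 4 + 13*√h/4
v = (-1 + 13*√2/4)² (v = (-5 + (4 + 13*√2/4))² = (-1 + 13*√2/4)² ≈ 12.933)
m(Y, E) = -6 + 2*√(431 + E)
1724525/m(v, 2448) = 1724525/(-6 + 2*√(431 + 2448)) = 1724525/(-6 + 2*√2879)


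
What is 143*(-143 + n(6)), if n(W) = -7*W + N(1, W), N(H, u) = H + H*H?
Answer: -26169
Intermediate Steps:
N(H, u) = H + H²
n(W) = 2 - 7*W (n(W) = -7*W + 1*(1 + 1) = -7*W + 1*2 = -7*W + 2 = 2 - 7*W)
143*(-143 + n(6)) = 143*(-143 + (2 - 7*6)) = 143*(-143 + (2 - 42)) = 143*(-143 - 40) = 143*(-183) = -26169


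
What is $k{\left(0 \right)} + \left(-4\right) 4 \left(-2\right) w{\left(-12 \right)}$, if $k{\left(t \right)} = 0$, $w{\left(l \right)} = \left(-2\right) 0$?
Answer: $0$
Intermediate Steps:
$w{\left(l \right)} = 0$
$k{\left(0 \right)} + \left(-4\right) 4 \left(-2\right) w{\left(-12 \right)} = 0 + \left(-4\right) 4 \left(-2\right) 0 = 0 + \left(-16\right) \left(-2\right) 0 = 0 + 32 \cdot 0 = 0 + 0 = 0$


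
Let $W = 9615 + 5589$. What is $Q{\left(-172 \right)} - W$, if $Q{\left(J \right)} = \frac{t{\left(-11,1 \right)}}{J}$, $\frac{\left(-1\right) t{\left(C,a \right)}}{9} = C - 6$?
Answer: $- \frac{2615241}{172} \approx -15205.0$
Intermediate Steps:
$t{\left(C,a \right)} = 54 - 9 C$ ($t{\left(C,a \right)} = - 9 \left(C - 6\right) = - 9 \left(-6 + C\right) = 54 - 9 C$)
$Q{\left(J \right)} = \frac{153}{J}$ ($Q{\left(J \right)} = \frac{54 - -99}{J} = \frac{54 + 99}{J} = \frac{153}{J}$)
$W = 15204$
$Q{\left(-172 \right)} - W = \frac{153}{-172} - 15204 = 153 \left(- \frac{1}{172}\right) - 15204 = - \frac{153}{172} - 15204 = - \frac{2615241}{172}$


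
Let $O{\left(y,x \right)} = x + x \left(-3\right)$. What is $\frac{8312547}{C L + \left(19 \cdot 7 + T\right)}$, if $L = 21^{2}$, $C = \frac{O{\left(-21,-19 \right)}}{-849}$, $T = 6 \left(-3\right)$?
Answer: $\frac{2352450801}{26959} \approx 87260.0$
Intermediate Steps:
$O{\left(y,x \right)} = - 2 x$ ($O{\left(y,x \right)} = x - 3 x = - 2 x$)
$T = -18$
$C = - \frac{38}{849}$ ($C = \frac{\left(-2\right) \left(-19\right)}{-849} = 38 \left(- \frac{1}{849}\right) = - \frac{38}{849} \approx -0.044759$)
$L = 441$
$\frac{8312547}{C L + \left(19 \cdot 7 + T\right)} = \frac{8312547}{\left(- \frac{38}{849}\right) 441 + \left(19 \cdot 7 - 18\right)} = \frac{8312547}{- \frac{5586}{283} + \left(133 - 18\right)} = \frac{8312547}{- \frac{5586}{283} + 115} = \frac{8312547}{\frac{26959}{283}} = 8312547 \cdot \frac{283}{26959} = \frac{2352450801}{26959}$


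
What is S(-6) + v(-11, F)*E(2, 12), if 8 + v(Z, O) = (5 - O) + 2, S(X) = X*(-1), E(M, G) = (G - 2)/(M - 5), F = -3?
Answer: -⅔ ≈ -0.66667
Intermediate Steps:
E(M, G) = (-2 + G)/(-5 + M)
S(X) = -X
v(Z, O) = -1 - O (v(Z, O) = -8 + ((5 - O) + 2) = -8 + (7 - O) = -1 - O)
S(-6) + v(-11, F)*E(2, 12) = -1*(-6) + (-1 - 1*(-3))*((-2 + 12)/(-5 + 2)) = 6 + (-1 + 3)*(10/(-3)) = 6 + 2*(-⅓*10) = 6 + 2*(-10/3) = 6 - 20/3 = -⅔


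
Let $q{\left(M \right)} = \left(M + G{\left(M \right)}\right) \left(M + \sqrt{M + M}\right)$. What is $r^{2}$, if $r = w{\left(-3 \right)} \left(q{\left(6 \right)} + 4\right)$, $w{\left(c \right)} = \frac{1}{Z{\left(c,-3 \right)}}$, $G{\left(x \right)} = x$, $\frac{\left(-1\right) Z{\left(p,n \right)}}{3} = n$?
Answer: $\frac{7504}{81} + \frac{1216 \sqrt{3}}{27} \approx 170.65$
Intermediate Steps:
$Z{\left(p,n \right)} = - 3 n$
$w{\left(c \right)} = \frac{1}{9}$ ($w{\left(c \right)} = \frac{1}{\left(-3\right) \left(-3\right)} = \frac{1}{9}$)
$q{\left(M \right)} = 2 M \left(M + \sqrt{2} \sqrt{M}\right)$ ($q{\left(M \right)} = \left(M + M\right) \left(M + \sqrt{M + M}\right) = 2 M \left(M + \sqrt{2 M}\right) = 2 M \left(M + \sqrt{2} \sqrt{M}\right)$)
$r = \frac{76}{9} + \frac{8 \sqrt{3}}{3}$ ($r = \frac{\left(2 \cdot 6^{2} + 2 \sqrt{2} \cdot 6^{\frac{3}{2}}\right) + 4}{9} = \frac{\left(2 \cdot 36 + 2 \sqrt{2} \cdot 6 \sqrt{6}\right) + 4}{9} = \frac{\left(72 + 24 \sqrt{3}\right) + 4}{9} = \frac{76 + 24 \sqrt{3}}{9} = \frac{76}{9} + \frac{8 \sqrt{3}}{3} \approx 13.063$)
$r^{2} = \left(\frac{76}{9} + \frac{8 \sqrt{3}}{3}\right)^{2}$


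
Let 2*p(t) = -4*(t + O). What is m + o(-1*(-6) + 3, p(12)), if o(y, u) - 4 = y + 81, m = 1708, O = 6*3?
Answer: 1802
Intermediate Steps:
O = 18
p(t) = -36 - 2*t (p(t) = (-4*(t + 18))/2 = (-4*(18 + t))/2 = (-72 - 4*t)/2 = -36 - 2*t)
o(y, u) = 85 + y (o(y, u) = 4 + (y + 81) = 4 + (81 + y) = 85 + y)
m + o(-1*(-6) + 3, p(12)) = 1708 + (85 + (-1*(-6) + 3)) = 1708 + (85 + (6 + 3)) = 1708 + (85 + 9) = 1708 + 94 = 1802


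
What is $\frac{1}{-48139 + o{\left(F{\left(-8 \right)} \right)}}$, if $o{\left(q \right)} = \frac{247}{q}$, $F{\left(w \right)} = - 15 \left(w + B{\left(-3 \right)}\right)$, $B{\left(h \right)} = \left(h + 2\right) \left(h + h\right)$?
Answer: $- \frac{30}{1443923} \approx -2.0777 \cdot 10^{-5}$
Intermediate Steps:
$B{\left(h \right)} = 2 h \left(2 + h\right)$ ($B{\left(h \right)} = \left(2 + h\right) 2 h = 2 h \left(2 + h\right)$)
$F{\left(w \right)} = -90 - 15 w$ ($F{\left(w \right)} = - 15 \left(w + 2 \left(-3\right) \left(2 - 3\right)\right) = - 15 \left(w + 2 \left(-3\right) \left(-1\right)\right) = - 15 \left(w + 6\right) = - 15 \left(6 + w\right) = -90 - 15 w$)
$\frac{1}{-48139 + o{\left(F{\left(-8 \right)} \right)}} = \frac{1}{-48139 + \frac{247}{-90 - -120}} = \frac{1}{-48139 + \frac{247}{-90 + 120}} = \frac{1}{-48139 + \frac{247}{30}} = \frac{1}{- \frac{1443923}{30}} = - \frac{30}{1443923}$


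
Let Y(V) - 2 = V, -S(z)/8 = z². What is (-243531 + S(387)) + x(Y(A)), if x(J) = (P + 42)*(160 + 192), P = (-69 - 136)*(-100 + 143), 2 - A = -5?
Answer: -4529779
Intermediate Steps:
A = 7 (A = 2 - 1*(-5) = 2 + 5 = 7)
S(z) = -8*z²
P = -8815 (P = -205*43 = -8815)
Y(V) = 2 + V
x(J) = -3088096 (x(J) = (-8815 + 42)*(160 + 192) = -8773*352 = -3088096)
(-243531 + S(387)) + x(Y(A)) = (-243531 - 8*387²) - 3088096 = (-243531 - 8*149769) - 3088096 = (-243531 - 1198152) - 3088096 = -1441683 - 3088096 = -4529779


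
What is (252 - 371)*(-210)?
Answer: 24990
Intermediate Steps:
(252 - 371)*(-210) = -119*(-210) = 24990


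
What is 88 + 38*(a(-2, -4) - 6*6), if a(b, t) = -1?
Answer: -1318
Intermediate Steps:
88 + 38*(a(-2, -4) - 6*6) = 88 + 38*(-1 - 6*6) = 88 + 38*(-1 - 36) = 88 + 38*(-37) = 88 - 1406 = -1318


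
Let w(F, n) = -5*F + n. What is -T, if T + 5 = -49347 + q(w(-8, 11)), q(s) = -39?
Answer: 49391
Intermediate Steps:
w(F, n) = n - 5*F
T = -49391 (T = -5 + (-49347 - 39) = -5 - 49386 = -49391)
-T = -1*(-49391) = 49391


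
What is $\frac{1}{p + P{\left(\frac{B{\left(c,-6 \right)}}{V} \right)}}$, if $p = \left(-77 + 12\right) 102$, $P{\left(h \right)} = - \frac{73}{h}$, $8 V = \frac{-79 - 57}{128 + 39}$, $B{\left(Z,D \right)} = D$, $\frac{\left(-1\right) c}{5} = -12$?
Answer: $- \frac{1002}{6644501} \approx -0.0001508$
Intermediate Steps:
$c = 60$ ($c = \left(-5\right) \left(-12\right) = 60$)
$V = - \frac{17}{167}$ ($V = \frac{\left(-79 - 57\right) \frac{1}{128 + 39}}{8} = \frac{\left(-136\right) \frac{1}{167}}{8} = \frac{1}{8} \left(- \frac{136}{167}\right) = - \frac{17}{167} \approx -0.1018$)
$p = -6630$ ($p = \left(-65\right) 102 = -6630$)
$\frac{1}{p + P{\left(\frac{B{\left(c,-6 \right)}}{V} \right)}} = \frac{1}{-6630 - \frac{73}{\left(-6\right) \frac{1}{- \frac{17}{167}}}} = \frac{1}{-6630 - \frac{73}{\left(-6\right) \left(- \frac{167}{17}\right)}} = \frac{1}{-6630 - \frac{73}{\frac{1002}{17}}} = \frac{1}{-6630 - \frac{1241}{1002}} = \frac{1}{- \frac{6644501}{1002}} = - \frac{1002}{6644501}$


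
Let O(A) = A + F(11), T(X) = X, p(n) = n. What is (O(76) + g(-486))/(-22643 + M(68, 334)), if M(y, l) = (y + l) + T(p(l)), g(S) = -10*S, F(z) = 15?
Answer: -4951/21907 ≈ -0.22600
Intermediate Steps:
O(A) = 15 + A (O(A) = A + 15 = 15 + A)
M(y, l) = y + 2*l (M(y, l) = (y + l) + l = (l + y) + l = y + 2*l)
(O(76) + g(-486))/(-22643 + M(68, 334)) = ((15 + 76) - 10*(-486))/(-22643 + (68 + 2*334)) = (91 + 4860)/(-22643 + (68 + 668)) = 4951/(-22643 + 736) = 4951/(-21907) = 4951*(-1/21907) = -4951/21907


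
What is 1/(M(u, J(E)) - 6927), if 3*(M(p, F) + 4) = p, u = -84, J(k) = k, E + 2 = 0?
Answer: -1/6959 ≈ -0.00014370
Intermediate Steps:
E = -2 (E = -2 + 0 = -2)
M(p, F) = -4 + p/3
1/(M(u, J(E)) - 6927) = 1/((-4 + (⅓)*(-84)) - 6927) = 1/((-4 - 28) - 6927) = 1/(-32 - 6927) = 1/(-6959) = -1/6959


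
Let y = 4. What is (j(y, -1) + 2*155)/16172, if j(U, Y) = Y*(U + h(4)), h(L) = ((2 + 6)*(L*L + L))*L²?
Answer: -1127/8086 ≈ -0.13938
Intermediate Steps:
h(L) = L²*(8*L + 8*L²) (h(L) = (8*(L² + L))*L² = (8*(L + L²))*L² = (8*L + 8*L²)*L² = L²*(8*L + 8*L²))
j(U, Y) = Y*(2560 + U) (j(U, Y) = Y*(U + 8*4³*(1 + 4)) = Y*(U + 8*64*5) = Y*(U + 2560) = Y*(2560 + U))
(j(y, -1) + 2*155)/16172 = (-(2560 + 4) + 2*155)/16172 = (-1*2564 + 310)*(1/16172) = (-2564 + 310)*(1/16172) = -2254*1/16172 = -1127/8086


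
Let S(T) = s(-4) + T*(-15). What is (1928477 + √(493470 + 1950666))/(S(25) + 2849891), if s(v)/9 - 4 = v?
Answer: 1928477/2849516 + √611034/1424758 ≈ 0.67732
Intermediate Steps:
s(v) = 36 + 9*v
S(T) = -15*T (S(T) = (36 + 9*(-4)) + T*(-15) = (36 - 36) - 15*T = 0 - 15*T = -15*T)
(1928477 + √(493470 + 1950666))/(S(25) + 2849891) = (1928477 + √(493470 + 1950666))/(-15*25 + 2849891) = (1928477 + √2444136)/(-375 + 2849891) = (1928477 + 2*√611034)/2849516 = (1928477 + 2*√611034)*(1/2849516) = 1928477/2849516 + √611034/1424758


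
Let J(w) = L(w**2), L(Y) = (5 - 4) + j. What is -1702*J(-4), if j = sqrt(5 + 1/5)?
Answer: -1702 - 1702*sqrt(130)/5 ≈ -5583.2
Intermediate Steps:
j = sqrt(130)/5 (j = sqrt(5 + 1/5) = sqrt(26/5) = sqrt(130)/5 ≈ 2.2803)
L(Y) = 1 + sqrt(130)/5 (L(Y) = (5 - 4) + sqrt(130)/5 = 1 + sqrt(130)/5)
J(w) = 1 + sqrt(130)/5
-1702*J(-4) = -1702*(1 + sqrt(130)/5) = -1702 - 1702*sqrt(130)/5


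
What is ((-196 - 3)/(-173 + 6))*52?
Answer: 10348/167 ≈ 61.964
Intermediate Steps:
((-196 - 3)/(-173 + 6))*52 = -199/(-167)*52 = -199*(-1/167)*52 = (199/167)*52 = 10348/167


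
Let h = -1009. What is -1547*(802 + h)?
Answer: 320229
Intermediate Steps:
-1547*(802 + h) = -1547*(802 - 1009) = -1547*(-207) = 320229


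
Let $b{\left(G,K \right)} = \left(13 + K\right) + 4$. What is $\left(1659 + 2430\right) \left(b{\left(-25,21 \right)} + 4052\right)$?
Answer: $16724010$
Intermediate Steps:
$b{\left(G,K \right)} = 17 + K$
$\left(1659 + 2430\right) \left(b{\left(-25,21 \right)} + 4052\right) = \left(1659 + 2430\right) \left(\left(17 + 21\right) + 4052\right) = 4089 \left(38 + 4052\right) = 4089 \cdot 4090 = 16724010$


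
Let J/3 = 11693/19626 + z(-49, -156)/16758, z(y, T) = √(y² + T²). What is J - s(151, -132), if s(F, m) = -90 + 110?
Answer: -119147/6542 + √26737/5586 ≈ -18.183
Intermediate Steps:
z(y, T) = √(T² + y²)
s(F, m) = 20
J = 11693/6542 + √26737/5586 (J = 3*(11693/19626 + √((-156)² + (-49)²)/16758) = 3*(11693*(1/19626) + √(24336 + 2401)*(1/16758)) = 3*(11693/19626 + √26737*(1/16758)) = 3*(11693/19626 + √26737/16758) = 11693/6542 + √26737/5586 ≈ 1.8166)
J - s(151, -132) = (11693/6542 + √26737/5586) - 1*20 = (11693/6542 + √26737/5586) - 20 = -119147/6542 + √26737/5586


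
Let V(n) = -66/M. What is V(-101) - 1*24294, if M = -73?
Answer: -1773396/73 ≈ -24293.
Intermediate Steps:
V(n) = 66/73 (V(n) = -66/(-73) = -66*(-1/73) = 66/73)
V(-101) - 1*24294 = 66/73 - 1*24294 = 66/73 - 24294 = -1773396/73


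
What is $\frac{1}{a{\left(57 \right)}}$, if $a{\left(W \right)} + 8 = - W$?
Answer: $- \frac{1}{65} \approx -0.015385$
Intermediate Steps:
$a{\left(W \right)} = -8 - W$
$\frac{1}{a{\left(57 \right)}} = \frac{1}{-8 - 57} = \frac{1}{-65} = - \frac{1}{65}$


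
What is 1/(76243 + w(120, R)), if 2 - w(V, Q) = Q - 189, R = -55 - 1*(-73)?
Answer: 1/76416 ≈ 1.3086e-5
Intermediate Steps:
R = 18 (R = -55 + 73 = 18)
w(V, Q) = 191 - Q (w(V, Q) = 2 - (Q - 189) = 2 - (-189 + Q) = 2 + (189 - Q) = 191 - Q)
1/(76243 + w(120, R)) = 1/(76243 + (191 - 1*18)) = 1/(76243 + (191 - 18)) = 1/(76243 + 173) = 1/76416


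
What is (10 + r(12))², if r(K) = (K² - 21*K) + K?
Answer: 7396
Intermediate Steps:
r(K) = K² - 20*K
(10 + r(12))² = (10 + 12*(-20 + 12))² = (10 + 12*(-8))² = (10 - 96)² = (-86)² = 7396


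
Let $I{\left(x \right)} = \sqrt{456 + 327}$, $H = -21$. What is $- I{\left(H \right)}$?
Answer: $- 3 \sqrt{87} \approx -27.982$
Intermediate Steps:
$I{\left(x \right)} = 3 \sqrt{87}$ ($I{\left(x \right)} = \sqrt{783} = 3 \sqrt{87}$)
$- I{\left(H \right)} = - 3 \sqrt{87}$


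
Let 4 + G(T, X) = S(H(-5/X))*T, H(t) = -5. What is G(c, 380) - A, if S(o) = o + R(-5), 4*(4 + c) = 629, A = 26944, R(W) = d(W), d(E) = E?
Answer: -56961/2 ≈ -28481.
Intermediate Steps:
R(W) = W
c = 613/4 (c = -4 + (1/4)*629 = -4 + 629/4 = 613/4 ≈ 153.25)
S(o) = -5 + o (S(o) = o - 5 = -5 + o)
G(T, X) = -4 - 10*T (G(T, X) = -4 + (-5 - 5)*T = -4 - 10*T)
G(c, 380) - A = (-4 - 10*613/4) - 1*26944 = (-4 - 3065/2) - 26944 = -3073/2 - 26944 = -56961/2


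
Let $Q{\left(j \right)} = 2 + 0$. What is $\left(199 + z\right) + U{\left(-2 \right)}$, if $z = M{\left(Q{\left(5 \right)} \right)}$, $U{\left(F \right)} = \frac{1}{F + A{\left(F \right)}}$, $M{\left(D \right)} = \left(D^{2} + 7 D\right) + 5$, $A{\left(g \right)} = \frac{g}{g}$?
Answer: $221$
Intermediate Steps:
$Q{\left(j \right)} = 2$
$A{\left(g \right)} = 1$
$M{\left(D \right)} = 5 + D^{2} + 7 D$
$U{\left(F \right)} = \frac{1}{1 + F}$ ($U{\left(F \right)} = \frac{1}{F + 1} = \frac{1}{1 + F}$)
$z = 23$ ($z = 5 + 2^{2} + 7 \cdot 2 = 5 + 4 + 14 = 23$)
$\left(199 + z\right) + U{\left(-2 \right)} = \left(199 + 23\right) + \frac{1}{1 - 2} = 222 + \frac{1}{-1} = 222 - 1 = 221$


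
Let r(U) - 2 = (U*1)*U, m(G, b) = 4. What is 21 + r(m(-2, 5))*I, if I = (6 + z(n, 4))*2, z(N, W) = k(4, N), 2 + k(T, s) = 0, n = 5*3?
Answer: 165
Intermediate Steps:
n = 15
k(T, s) = -2 (k(T, s) = -2 + 0 = -2)
z(N, W) = -2
I = 8 (I = (6 - 2)*2 = 4*2 = 8)
r(U) = 2 + U**2 (r(U) = 2 + (U*1)*U = 2 + U*U = 2 + U**2)
21 + r(m(-2, 5))*I = 21 + (2 + 4**2)*8 = 21 + (2 + 16)*8 = 21 + 18*8 = 21 + 144 = 165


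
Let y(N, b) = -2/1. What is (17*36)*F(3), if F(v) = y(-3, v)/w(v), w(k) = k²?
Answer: -136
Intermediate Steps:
y(N, b) = -2 (y(N, b) = -2*1 = -2)
F(v) = -2/v²
(17*36)*F(3) = (17*36)*(-2/3²) = 612*(-2*⅑) = 612*(-2/9) = -136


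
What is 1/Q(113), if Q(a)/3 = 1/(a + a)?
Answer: 226/3 ≈ 75.333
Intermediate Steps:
Q(a) = 3/(2*a) (Q(a) = 3/(a + a) = 3/((2*a)) = 3*(1/(2*a)) = 3/(2*a))
1/Q(113) = 1/((3/2)/113) = 1/((3/2)*(1/113)) = 1/(3/226) = 226/3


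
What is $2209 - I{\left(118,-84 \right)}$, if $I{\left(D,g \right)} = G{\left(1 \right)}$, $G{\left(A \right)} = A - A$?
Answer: $2209$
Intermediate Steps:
$G{\left(A \right)} = 0$
$I{\left(D,g \right)} = 0$
$2209 - I{\left(118,-84 \right)} = 2209 - 0 = 2209 + 0 = 2209$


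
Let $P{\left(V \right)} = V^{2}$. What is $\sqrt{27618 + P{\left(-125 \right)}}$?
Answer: $\sqrt{43243} \approx 207.95$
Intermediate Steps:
$\sqrt{27618 + P{\left(-125 \right)}} = \sqrt{27618 + \left(-125\right)^{2}} = \sqrt{27618 + 15625} = \sqrt{43243}$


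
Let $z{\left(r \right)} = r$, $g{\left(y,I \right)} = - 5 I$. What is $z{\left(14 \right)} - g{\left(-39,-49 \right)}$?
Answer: $-231$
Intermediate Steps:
$z{\left(14 \right)} - g{\left(-39,-49 \right)} = 14 - \left(-5\right) \left(-49\right) = 14 - 245 = -231$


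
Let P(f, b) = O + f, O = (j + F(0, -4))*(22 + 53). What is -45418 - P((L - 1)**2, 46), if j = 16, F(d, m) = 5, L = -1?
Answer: -46997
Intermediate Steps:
O = 1575 (O = (16 + 5)*(22 + 53) = 21*75 = 1575)
P(f, b) = 1575 + f
-45418 - P((L - 1)**2, 46) = -45418 - (1575 + (-1 - 1)**2) = -45418 - (1575 + (-2)**2) = -45418 - (1575 + 4) = -45418 - 1*1579 = -45418 - 1579 = -46997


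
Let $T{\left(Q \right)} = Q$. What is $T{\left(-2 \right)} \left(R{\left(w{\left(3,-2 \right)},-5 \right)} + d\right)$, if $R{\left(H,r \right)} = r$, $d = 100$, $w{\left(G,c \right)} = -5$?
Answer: $-190$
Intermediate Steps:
$T{\left(-2 \right)} \left(R{\left(w{\left(3,-2 \right)},-5 \right)} + d\right) = - 2 \left(-5 + 100\right) = \left(-2\right) 95 = -190$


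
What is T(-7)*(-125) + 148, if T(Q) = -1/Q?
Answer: 911/7 ≈ 130.14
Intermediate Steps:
T(-7)*(-125) + 148 = -1/(-7)*(-125) + 148 = -1*(-1/7)*(-125) + 148 = (1/7)*(-125) + 148 = -125/7 + 148 = 911/7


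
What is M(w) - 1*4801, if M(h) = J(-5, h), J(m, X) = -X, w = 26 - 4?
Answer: -4823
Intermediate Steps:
w = 22
M(h) = -h
M(w) - 1*4801 = -1*22 - 1*4801 = -22 - 4801 = -4823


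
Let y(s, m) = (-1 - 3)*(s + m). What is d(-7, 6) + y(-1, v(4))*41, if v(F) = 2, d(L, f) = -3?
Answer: -167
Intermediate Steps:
y(s, m) = -4*m - 4*s (y(s, m) = -4*(m + s) = -4*m - 4*s)
d(-7, 6) + y(-1, v(4))*41 = -3 + (-4*2 - 4*(-1))*41 = -3 + (-8 + 4)*41 = -3 - 4*41 = -3 - 164 = -167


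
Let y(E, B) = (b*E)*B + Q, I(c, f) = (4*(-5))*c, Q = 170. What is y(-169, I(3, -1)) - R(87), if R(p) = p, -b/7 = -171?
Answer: 12137663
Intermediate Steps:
b = 1197 (b = -7*(-171) = 1197)
I(c, f) = -20*c
y(E, B) = 170 + 1197*B*E (y(E, B) = (1197*E)*B + 170 = 1197*B*E + 170 = 170 + 1197*B*E)
y(-169, I(3, -1)) - R(87) = (170 + 1197*(-20*3)*(-169)) - 1*87 = (170 + 1197*(-60)*(-169)) - 87 = (170 + 12137580) - 87 = 12137750 - 87 = 12137663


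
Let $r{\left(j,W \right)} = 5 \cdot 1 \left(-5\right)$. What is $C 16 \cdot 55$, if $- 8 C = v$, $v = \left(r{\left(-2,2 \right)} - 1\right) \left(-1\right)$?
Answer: $-2860$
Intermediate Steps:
$r{\left(j,W \right)} = -25$ ($r{\left(j,W \right)} = 5 \left(-5\right) = -25$)
$v = 26$ ($v = \left(-25 - 1\right) \left(-1\right) = \left(-26\right) \left(-1\right) = 26$)
$C = - \frac{13}{4}$ ($C = \left(- \frac{1}{8}\right) 26 = - \frac{13}{4} \approx -3.25$)
$C 16 \cdot 55 = - \frac{13 \cdot 16 \cdot 55}{4} = \left(- \frac{13}{4}\right) 880 = -2860$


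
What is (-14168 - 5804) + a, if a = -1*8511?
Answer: -28483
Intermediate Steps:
a = -8511
(-14168 - 5804) + a = (-14168 - 5804) - 8511 = -19972 - 8511 = -28483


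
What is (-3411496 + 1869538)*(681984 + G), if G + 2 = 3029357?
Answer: -5722728861762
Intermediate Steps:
G = 3029355 (G = -2 + 3029357 = 3029355)
(-3411496 + 1869538)*(681984 + G) = (-3411496 + 1869538)*(681984 + 3029355) = -1541958*3711339 = -5722728861762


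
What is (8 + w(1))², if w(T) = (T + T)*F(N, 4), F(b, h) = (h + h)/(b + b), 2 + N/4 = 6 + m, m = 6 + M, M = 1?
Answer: 8100/121 ≈ 66.942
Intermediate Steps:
m = 7 (m = 6 + 1 = 7)
N = 44 (N = -8 + 4*(6 + 7) = -8 + 4*13 = -8 + 52 = 44)
F(b, h) = h/b (F(b, h) = (2*h)/((2*b)) = (2*h)*(1/(2*b)) = h/b)
w(T) = 2*T/11 (w(T) = (T + T)*(4/44) = (2*T)*(4*(1/44)) = (2*T)*(1/11) = 2*T/11)
(8 + w(1))² = (8 + (2/11)*1)² = (8 + 2/11)² = (90/11)² = 8100/121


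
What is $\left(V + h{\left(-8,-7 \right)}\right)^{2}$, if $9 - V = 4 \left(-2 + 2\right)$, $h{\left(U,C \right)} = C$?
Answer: $4$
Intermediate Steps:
$V = 9$ ($V = 9 - 4 \left(-2 + 2\right) = 9 - 4 \cdot 0 = 9 - 0 = 9 + 0 = 9$)
$\left(V + h{\left(-8,-7 \right)}\right)^{2} = \left(9 - 7\right)^{2} = 2^{2} = 4$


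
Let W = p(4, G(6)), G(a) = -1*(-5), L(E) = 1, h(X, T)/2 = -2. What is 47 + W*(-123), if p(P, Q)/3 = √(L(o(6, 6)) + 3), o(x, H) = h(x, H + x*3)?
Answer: -691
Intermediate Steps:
h(X, T) = -4 (h(X, T) = 2*(-2) = -4)
o(x, H) = -4
G(a) = 5
p(P, Q) = 6 (p(P, Q) = 3*√(1 + 3) = 3*√4 = 3*2 = 6)
W = 6
47 + W*(-123) = 47 + 6*(-123) = 47 - 738 = -691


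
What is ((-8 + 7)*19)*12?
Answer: -228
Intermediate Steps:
((-8 + 7)*19)*12 = -1*19*12 = -19*12 = -228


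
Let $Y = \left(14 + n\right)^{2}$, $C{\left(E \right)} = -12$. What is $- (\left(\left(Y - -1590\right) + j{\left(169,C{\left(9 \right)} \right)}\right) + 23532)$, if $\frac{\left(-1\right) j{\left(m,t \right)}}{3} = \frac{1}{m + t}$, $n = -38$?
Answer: $- \frac{4034583}{157} \approx -25698.0$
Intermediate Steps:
$j{\left(m,t \right)} = - \frac{3}{m + t}$
$Y = 576$ ($Y = \left(14 - 38\right)^{2} = \left(-24\right)^{2} = 576$)
$- (\left(\left(Y - -1590\right) + j{\left(169,C{\left(9 \right)} \right)}\right) + 23532) = - (\left(\left(576 - -1590\right) - \frac{3}{169 - 12}\right) + 23532) = - (\left(\left(576 + 1590\right) - \frac{3}{157}\right) + 23532) = - (\left(2166 - \frac{3}{157}\right) + 23532) = - (\frac{340059}{157} + 23532) = \left(-1\right) \frac{4034583}{157} = - \frac{4034583}{157}$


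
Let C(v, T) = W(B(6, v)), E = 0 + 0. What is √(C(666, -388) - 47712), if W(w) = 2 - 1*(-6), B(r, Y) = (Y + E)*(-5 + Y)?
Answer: 2*I*√11926 ≈ 218.41*I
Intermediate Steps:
E = 0
B(r, Y) = Y*(-5 + Y) (B(r, Y) = (Y + 0)*(-5 + Y) = Y*(-5 + Y))
W(w) = 8 (W(w) = 2 + 6 = 8)
C(v, T) = 8
√(C(666, -388) - 47712) = √(8 - 47712) = √(-47704) = 2*I*√11926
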